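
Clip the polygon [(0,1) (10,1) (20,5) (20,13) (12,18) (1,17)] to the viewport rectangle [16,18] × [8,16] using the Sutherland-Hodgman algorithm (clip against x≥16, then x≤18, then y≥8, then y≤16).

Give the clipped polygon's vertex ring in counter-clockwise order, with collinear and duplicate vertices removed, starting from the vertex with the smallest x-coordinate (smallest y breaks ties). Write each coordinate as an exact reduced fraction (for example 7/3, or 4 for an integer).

Clipped polygon: [(16,8) (18,8) (18,57/4) (16,31/2)]

1. After x ≥ 16: [(16,17/5) (20,5) (20,13) (16,31/2)]
2. After x ≤ 18: [(16,17/5) (18,21/5) (18,57/4) (16,31/2)]
3. After y ≥ 8: [(16,8) (18,8) (18,57/4) (16,31/2)]
4. After y ≤ 16: [(16,8) (18,8) (18,57/4) (16,31/2)]
5. Canonical ring: [(16,8) (18,8) (18,57/4) (16,31/2)]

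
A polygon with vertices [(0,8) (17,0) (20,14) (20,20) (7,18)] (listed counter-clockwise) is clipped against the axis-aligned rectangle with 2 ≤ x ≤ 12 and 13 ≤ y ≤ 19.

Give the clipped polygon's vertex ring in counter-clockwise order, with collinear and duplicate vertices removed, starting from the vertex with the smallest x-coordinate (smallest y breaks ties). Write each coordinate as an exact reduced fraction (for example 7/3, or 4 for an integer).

Clipped polygon: [(7/2,13) (12,13) (12,244/13) (7,18)]

1. After x ≥ 2: [(2,76/7) (2,120/17) (17,0) (20,14) (20,20) (7,18)]
2. After x ≤ 12: [(2,76/7) (2,120/17) (12,40/17) (12,244/13) (7,18)]
3. After y ≥ 13: [(7/2,13) (12,13) (12,244/13) (7,18)]
4. After y ≤ 19: [(7/2,13) (12,13) (12,244/13) (7,18)]
5. Canonical ring: [(7/2,13) (12,13) (12,244/13) (7,18)]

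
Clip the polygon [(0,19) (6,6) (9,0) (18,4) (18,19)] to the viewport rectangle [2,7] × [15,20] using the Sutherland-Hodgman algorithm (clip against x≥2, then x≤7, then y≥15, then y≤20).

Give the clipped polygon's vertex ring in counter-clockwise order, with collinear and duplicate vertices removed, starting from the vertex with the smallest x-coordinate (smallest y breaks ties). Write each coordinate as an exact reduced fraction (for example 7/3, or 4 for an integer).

1. After x ≥ 2: [(2,19) (2,44/3) (6,6) (9,0) (18,4) (18,19)]
2. After x ≤ 7: [(7,19) (2,19) (2,44/3) (6,6) (7,4)]
3. After y ≥ 15: [(7,15) (7,19) (2,19) (2,15)]
4. After y ≤ 20: [(7,15) (7,19) (2,19) (2,15)]
5. Canonical ring: [(2,15) (7,15) (7,19) (2,19)]

Clipped polygon: [(2,15) (7,15) (7,19) (2,19)]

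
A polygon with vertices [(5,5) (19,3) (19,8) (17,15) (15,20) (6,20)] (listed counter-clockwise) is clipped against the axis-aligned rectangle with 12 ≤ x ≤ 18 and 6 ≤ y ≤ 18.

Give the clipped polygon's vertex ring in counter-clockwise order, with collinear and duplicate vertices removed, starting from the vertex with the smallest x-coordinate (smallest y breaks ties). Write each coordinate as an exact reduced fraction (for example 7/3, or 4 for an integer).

1. After x ≥ 12: [(12,4) (19,3) (19,8) (17,15) (15,20) (12,20)]
2. After x ≤ 18: [(12,4) (18,22/7) (18,23/2) (17,15) (15,20) (12,20)]
3. After y ≥ 6: [(12,6) (18,6) (18,23/2) (17,15) (15,20) (12,20)]
4. After y ≤ 18: [(12,18) (12,6) (18,6) (18,23/2) (17,15) (79/5,18)]
5. Canonical ring: [(12,6) (18,6) (18,23/2) (17,15) (79/5,18) (12,18)]

Clipped polygon: [(12,6) (18,6) (18,23/2) (17,15) (79/5,18) (12,18)]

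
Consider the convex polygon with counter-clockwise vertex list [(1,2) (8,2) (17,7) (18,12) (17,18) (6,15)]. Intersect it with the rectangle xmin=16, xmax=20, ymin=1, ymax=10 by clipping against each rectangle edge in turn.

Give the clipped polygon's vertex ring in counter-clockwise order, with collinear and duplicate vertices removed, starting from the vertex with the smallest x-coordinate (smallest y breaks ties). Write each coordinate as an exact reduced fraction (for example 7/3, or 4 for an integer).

1. After x ≥ 16: [(16,58/9) (17,7) (18,12) (17,18) (16,195/11)]
2. After x ≤ 20: [(16,58/9) (17,7) (18,12) (17,18) (16,195/11)]
3. After y ≥ 1: [(16,58/9) (17,7) (18,12) (17,18) (16,195/11)]
4. After y ≤ 10: [(16,10) (16,58/9) (17,7) (88/5,10)]
5. Canonical ring: [(16,58/9) (17,7) (88/5,10) (16,10)]

Clipped polygon: [(16,58/9) (17,7) (88/5,10) (16,10)]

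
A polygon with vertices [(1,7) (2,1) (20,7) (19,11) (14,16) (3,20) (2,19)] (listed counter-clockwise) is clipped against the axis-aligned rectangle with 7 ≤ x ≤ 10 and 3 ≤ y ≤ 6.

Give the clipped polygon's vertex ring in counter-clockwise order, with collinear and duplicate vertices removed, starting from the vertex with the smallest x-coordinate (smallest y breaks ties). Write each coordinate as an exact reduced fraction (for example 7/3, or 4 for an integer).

Clipped polygon: [(7,3) (8,3) (10,11/3) (10,6) (7,6)]

1. After x ≥ 7: [(7,8/3) (20,7) (19,11) (14,16) (7,204/11)]
2. After x ≤ 10: [(7,8/3) (10,11/3) (10,192/11) (7,204/11)]
3. After y ≥ 3: [(7,3) (8,3) (10,11/3) (10,192/11) (7,204/11)]
4. After y ≤ 6: [(7,6) (7,3) (8,3) (10,11/3) (10,6)]
5. Canonical ring: [(7,3) (8,3) (10,11/3) (10,6) (7,6)]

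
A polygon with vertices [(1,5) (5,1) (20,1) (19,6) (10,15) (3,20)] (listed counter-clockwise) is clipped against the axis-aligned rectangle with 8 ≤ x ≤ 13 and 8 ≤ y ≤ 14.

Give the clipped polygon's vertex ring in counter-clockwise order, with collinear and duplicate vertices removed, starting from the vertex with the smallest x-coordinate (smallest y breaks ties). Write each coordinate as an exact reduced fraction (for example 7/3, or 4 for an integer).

1. After x ≥ 8: [(8,1) (20,1) (19,6) (10,15) (8,115/7)]
2. After x ≤ 13: [(8,1) (13,1) (13,12) (10,15) (8,115/7)]
3. After y ≥ 8: [(8,8) (13,8) (13,12) (10,15) (8,115/7)]
4. After y ≤ 14: [(8,14) (8,8) (13,8) (13,12) (11,14)]
5. Canonical ring: [(8,8) (13,8) (13,12) (11,14) (8,14)]

Clipped polygon: [(8,8) (13,8) (13,12) (11,14) (8,14)]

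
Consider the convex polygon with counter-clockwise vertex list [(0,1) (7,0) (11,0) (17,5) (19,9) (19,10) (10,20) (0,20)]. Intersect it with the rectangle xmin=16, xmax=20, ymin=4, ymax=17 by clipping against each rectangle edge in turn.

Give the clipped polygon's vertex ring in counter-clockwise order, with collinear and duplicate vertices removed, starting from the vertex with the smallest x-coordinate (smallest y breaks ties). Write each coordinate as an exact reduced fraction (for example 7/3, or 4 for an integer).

1. After x ≥ 16: [(16,25/6) (17,5) (19,9) (19,10) (16,40/3)]
2. After x ≤ 20: [(16,25/6) (17,5) (19,9) (19,10) (16,40/3)]
3. After y ≥ 4: [(16,25/6) (17,5) (19,9) (19,10) (16,40/3)]
4. After y ≤ 17: [(16,25/6) (17,5) (19,9) (19,10) (16,40/3)]
5. Canonical ring: [(16,25/6) (17,5) (19,9) (19,10) (16,40/3)]

Clipped polygon: [(16,25/6) (17,5) (19,9) (19,10) (16,40/3)]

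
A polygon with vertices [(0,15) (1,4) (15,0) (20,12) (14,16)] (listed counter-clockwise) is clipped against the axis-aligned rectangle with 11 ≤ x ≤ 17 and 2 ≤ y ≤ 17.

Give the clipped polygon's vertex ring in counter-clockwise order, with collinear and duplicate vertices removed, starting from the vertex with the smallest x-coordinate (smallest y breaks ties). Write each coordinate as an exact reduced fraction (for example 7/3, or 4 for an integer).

Clipped polygon: [(11,2) (95/6,2) (17,24/5) (17,14) (14,16) (11,221/14)]

1. After x ≥ 11: [(11,221/14) (11,8/7) (15,0) (20,12) (14,16)]
2. After x ≤ 17: [(11,221/14) (11,8/7) (15,0) (17,24/5) (17,14) (14,16)]
3. After y ≥ 2: [(11,221/14) (11,2) (95/6,2) (17,24/5) (17,14) (14,16)]
4. After y ≤ 17: [(11,221/14) (11,2) (95/6,2) (17,24/5) (17,14) (14,16)]
5. Canonical ring: [(11,2) (95/6,2) (17,24/5) (17,14) (14,16) (11,221/14)]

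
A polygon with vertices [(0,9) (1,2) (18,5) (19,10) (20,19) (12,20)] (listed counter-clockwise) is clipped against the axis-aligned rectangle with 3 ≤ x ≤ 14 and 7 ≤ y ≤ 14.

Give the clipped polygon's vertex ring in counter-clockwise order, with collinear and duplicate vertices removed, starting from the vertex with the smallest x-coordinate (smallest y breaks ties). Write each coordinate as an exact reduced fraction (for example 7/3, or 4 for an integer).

Clipped polygon: [(3,7) (14,7) (14,14) (60/11,14) (3,47/4)]

1. After x ≥ 3: [(3,47/4) (3,40/17) (18,5) (19,10) (20,19) (12,20)]
2. After x ≤ 14: [(3,47/4) (3,40/17) (14,73/17) (14,79/4) (12,20)]
3. After y ≥ 7: [(3,47/4) (3,7) (14,7) (14,79/4) (12,20)]
4. After y ≤ 14: [(60/11,14) (3,47/4) (3,7) (14,7) (14,14)]
5. Canonical ring: [(3,7) (14,7) (14,14) (60/11,14) (3,47/4)]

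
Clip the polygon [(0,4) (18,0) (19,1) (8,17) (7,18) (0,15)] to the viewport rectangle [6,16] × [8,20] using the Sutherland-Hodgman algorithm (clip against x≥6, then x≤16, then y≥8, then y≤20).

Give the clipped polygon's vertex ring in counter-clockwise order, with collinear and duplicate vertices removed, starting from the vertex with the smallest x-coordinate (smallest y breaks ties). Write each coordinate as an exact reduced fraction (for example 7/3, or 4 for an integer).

1. After x ≥ 6: [(6,8/3) (18,0) (19,1) (8,17) (7,18) (6,123/7)]
2. After x ≤ 16: [(6,8/3) (16,4/9) (16,59/11) (8,17) (7,18) (6,123/7)]
3. After y ≥ 8: [(6,8) (227/16,8) (8,17) (7,18) (6,123/7)]
4. After y ≤ 20: [(6,8) (227/16,8) (8,17) (7,18) (6,123/7)]
5. Canonical ring: [(6,8) (227/16,8) (8,17) (7,18) (6,123/7)]

Clipped polygon: [(6,8) (227/16,8) (8,17) (7,18) (6,123/7)]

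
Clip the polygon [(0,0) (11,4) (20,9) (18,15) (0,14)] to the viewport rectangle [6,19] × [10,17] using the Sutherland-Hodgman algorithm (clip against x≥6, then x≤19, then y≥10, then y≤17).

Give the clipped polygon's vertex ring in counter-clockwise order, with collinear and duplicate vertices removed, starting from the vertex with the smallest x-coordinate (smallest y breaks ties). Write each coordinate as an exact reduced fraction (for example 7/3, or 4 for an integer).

Clipped polygon: [(6,10) (19,10) (19,12) (18,15) (6,43/3)]

1. After x ≥ 6: [(6,24/11) (11,4) (20,9) (18,15) (6,43/3)]
2. After x ≤ 19: [(6,24/11) (11,4) (19,76/9) (19,12) (18,15) (6,43/3)]
3. After y ≥ 10: [(6,10) (19,10) (19,12) (18,15) (6,43/3)]
4. After y ≤ 17: [(6,10) (19,10) (19,12) (18,15) (6,43/3)]
5. Canonical ring: [(6,10) (19,10) (19,12) (18,15) (6,43/3)]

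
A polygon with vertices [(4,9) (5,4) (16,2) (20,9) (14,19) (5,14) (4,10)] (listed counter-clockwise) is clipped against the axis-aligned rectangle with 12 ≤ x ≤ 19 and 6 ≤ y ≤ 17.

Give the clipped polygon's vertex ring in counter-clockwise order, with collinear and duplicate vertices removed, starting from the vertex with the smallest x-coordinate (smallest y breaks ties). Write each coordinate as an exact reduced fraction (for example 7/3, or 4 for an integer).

1. After x ≥ 12: [(12,30/11) (16,2) (20,9) (14,19) (12,161/9)]
2. After x ≤ 19: [(12,30/11) (16,2) (19,29/4) (19,32/3) (14,19) (12,161/9)]
3. After y ≥ 6: [(12,6) (128/7,6) (19,29/4) (19,32/3) (14,19) (12,161/9)]
4. After y ≤ 17: [(12,17) (12,6) (128/7,6) (19,29/4) (19,32/3) (76/5,17)]
5. Canonical ring: [(12,6) (128/7,6) (19,29/4) (19,32/3) (76/5,17) (12,17)]

Clipped polygon: [(12,6) (128/7,6) (19,29/4) (19,32/3) (76/5,17) (12,17)]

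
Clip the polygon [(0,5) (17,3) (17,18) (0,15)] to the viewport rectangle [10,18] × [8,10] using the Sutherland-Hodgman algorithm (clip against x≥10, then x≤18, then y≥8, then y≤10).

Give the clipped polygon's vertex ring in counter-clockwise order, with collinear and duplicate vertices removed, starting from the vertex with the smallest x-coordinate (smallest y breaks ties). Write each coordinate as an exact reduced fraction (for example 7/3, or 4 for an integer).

1. After x ≥ 10: [(10,65/17) (17,3) (17,18) (10,285/17)]
2. After x ≤ 18: [(10,65/17) (17,3) (17,18) (10,285/17)]
3. After y ≥ 8: [(10,8) (17,8) (17,18) (10,285/17)]
4. After y ≤ 10: [(10,10) (10,8) (17,8) (17,10)]
5. Canonical ring: [(10,8) (17,8) (17,10) (10,10)]

Clipped polygon: [(10,8) (17,8) (17,10) (10,10)]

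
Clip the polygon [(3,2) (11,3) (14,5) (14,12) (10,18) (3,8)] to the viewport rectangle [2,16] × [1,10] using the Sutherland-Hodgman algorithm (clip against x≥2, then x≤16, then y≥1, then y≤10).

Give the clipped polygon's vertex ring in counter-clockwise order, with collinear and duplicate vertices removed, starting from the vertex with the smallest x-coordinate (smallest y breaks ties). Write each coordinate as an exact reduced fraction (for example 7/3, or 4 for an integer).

Clipped polygon: [(3,2) (11,3) (14,5) (14,10) (22/5,10) (3,8)]

1. After x ≥ 2: [(3,2) (11,3) (14,5) (14,12) (10,18) (3,8)]
2. After x ≤ 16: [(3,2) (11,3) (14,5) (14,12) (10,18) (3,8)]
3. After y ≥ 1: [(3,2) (11,3) (14,5) (14,12) (10,18) (3,8)]
4. After y ≤ 10: [(3,2) (11,3) (14,5) (14,10) (22/5,10) (3,8)]
5. Canonical ring: [(3,2) (11,3) (14,5) (14,10) (22/5,10) (3,8)]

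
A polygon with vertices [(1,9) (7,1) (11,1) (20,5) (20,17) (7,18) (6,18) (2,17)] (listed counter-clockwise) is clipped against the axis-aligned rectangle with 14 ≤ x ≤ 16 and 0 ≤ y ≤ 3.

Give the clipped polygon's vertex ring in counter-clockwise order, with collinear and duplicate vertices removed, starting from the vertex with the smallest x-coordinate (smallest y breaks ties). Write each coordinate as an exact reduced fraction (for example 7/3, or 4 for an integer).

Clipped polygon: [(14,7/3) (31/2,3) (14,3)]

1. After x ≥ 14: [(14,7/3) (20,5) (20,17) (14,227/13)]
2. After x ≤ 16: [(14,7/3) (16,29/9) (16,225/13) (14,227/13)]
3. After y ≥ 0: [(14,7/3) (16,29/9) (16,225/13) (14,227/13)]
4. After y ≤ 3: [(14,3) (14,7/3) (31/2,3)]
5. Canonical ring: [(14,7/3) (31/2,3) (14,3)]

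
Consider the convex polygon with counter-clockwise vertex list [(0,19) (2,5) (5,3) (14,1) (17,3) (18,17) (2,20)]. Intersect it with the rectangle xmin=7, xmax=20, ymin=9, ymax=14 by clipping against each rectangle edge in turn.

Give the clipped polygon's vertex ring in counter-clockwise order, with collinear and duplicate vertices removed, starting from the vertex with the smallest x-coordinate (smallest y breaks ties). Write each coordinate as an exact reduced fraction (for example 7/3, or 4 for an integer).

1. After x ≥ 7: [(7,23/9) (14,1) (17,3) (18,17) (7,305/16)]
2. After x ≤ 20: [(7,23/9) (14,1) (17,3) (18,17) (7,305/16)]
3. After y ≥ 9: [(7,9) (122/7,9) (18,17) (7,305/16)]
4. After y ≤ 14: [(7,14) (7,9) (122/7,9) (249/14,14)]
5. Canonical ring: [(7,9) (122/7,9) (249/14,14) (7,14)]

Clipped polygon: [(7,9) (122/7,9) (249/14,14) (7,14)]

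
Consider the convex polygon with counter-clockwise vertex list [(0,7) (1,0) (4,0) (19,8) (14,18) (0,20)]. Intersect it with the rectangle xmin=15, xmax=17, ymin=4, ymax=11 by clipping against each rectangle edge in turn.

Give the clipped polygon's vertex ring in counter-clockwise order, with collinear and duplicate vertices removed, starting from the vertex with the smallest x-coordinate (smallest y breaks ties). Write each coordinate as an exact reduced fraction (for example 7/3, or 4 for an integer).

1. After x ≥ 15: [(15,88/15) (19,8) (15,16)]
2. After x ≤ 17: [(15,88/15) (17,104/15) (17,12) (15,16)]
3. After y ≥ 4: [(15,88/15) (17,104/15) (17,12) (15,16)]
4. After y ≤ 11: [(15,11) (15,88/15) (17,104/15) (17,11)]
5. Canonical ring: [(15,88/15) (17,104/15) (17,11) (15,11)]

Clipped polygon: [(15,88/15) (17,104/15) (17,11) (15,11)]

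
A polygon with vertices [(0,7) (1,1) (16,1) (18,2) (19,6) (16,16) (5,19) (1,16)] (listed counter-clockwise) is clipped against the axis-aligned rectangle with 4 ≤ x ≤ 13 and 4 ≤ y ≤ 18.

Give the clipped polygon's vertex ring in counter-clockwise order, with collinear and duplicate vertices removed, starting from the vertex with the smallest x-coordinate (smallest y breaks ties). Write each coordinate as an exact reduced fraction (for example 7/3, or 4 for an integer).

Clipped polygon: [(4,4) (13,4) (13,185/11) (26/3,18) (4,18)]

1. After x ≥ 4: [(4,1) (16,1) (18,2) (19,6) (16,16) (5,19) (4,73/4)]
2. After x ≤ 13: [(4,1) (13,1) (13,185/11) (5,19) (4,73/4)]
3. After y ≥ 4: [(4,4) (13,4) (13,185/11) (5,19) (4,73/4)]
4. After y ≤ 18: [(4,18) (4,4) (13,4) (13,185/11) (26/3,18)]
5. Canonical ring: [(4,4) (13,4) (13,185/11) (26/3,18) (4,18)]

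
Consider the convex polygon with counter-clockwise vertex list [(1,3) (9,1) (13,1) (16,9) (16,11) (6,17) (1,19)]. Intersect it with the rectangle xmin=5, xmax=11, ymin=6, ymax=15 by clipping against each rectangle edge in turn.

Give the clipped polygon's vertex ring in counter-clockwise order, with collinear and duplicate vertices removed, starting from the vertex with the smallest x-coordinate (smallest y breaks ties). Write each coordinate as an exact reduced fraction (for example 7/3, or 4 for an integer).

1. After x ≥ 5: [(5,2) (9,1) (13,1) (16,9) (16,11) (6,17) (5,87/5)]
2. After x ≤ 11: [(5,2) (9,1) (11,1) (11,14) (6,17) (5,87/5)]
3. After y ≥ 6: [(5,6) (11,6) (11,14) (6,17) (5,87/5)]
4. After y ≤ 15: [(5,15) (5,6) (11,6) (11,14) (28/3,15)]
5. Canonical ring: [(5,6) (11,6) (11,14) (28/3,15) (5,15)]

Clipped polygon: [(5,6) (11,6) (11,14) (28/3,15) (5,15)]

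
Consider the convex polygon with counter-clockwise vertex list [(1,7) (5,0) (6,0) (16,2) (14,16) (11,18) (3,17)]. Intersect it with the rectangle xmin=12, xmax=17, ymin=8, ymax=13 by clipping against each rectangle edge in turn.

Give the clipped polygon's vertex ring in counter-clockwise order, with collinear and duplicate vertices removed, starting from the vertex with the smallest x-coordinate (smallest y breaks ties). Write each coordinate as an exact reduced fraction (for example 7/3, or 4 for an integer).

1. After x ≥ 12: [(12,6/5) (16,2) (14,16) (12,52/3)]
2. After x ≤ 17: [(12,6/5) (16,2) (14,16) (12,52/3)]
3. After y ≥ 8: [(12,8) (106/7,8) (14,16) (12,52/3)]
4. After y ≤ 13: [(12,13) (12,8) (106/7,8) (101/7,13)]
5. Canonical ring: [(12,8) (106/7,8) (101/7,13) (12,13)]

Clipped polygon: [(12,8) (106/7,8) (101/7,13) (12,13)]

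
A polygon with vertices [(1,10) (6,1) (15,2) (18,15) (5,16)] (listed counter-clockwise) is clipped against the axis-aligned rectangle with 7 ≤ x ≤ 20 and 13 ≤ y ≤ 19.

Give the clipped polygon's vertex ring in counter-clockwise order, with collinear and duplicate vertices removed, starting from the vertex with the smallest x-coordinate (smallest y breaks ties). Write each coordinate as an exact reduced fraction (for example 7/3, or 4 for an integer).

1. After x ≥ 7: [(7,10/9) (15,2) (18,15) (7,206/13)]
2. After x ≤ 20: [(7,10/9) (15,2) (18,15) (7,206/13)]
3. After y ≥ 13: [(7,13) (228/13,13) (18,15) (7,206/13)]
4. After y ≤ 19: [(7,13) (228/13,13) (18,15) (7,206/13)]
5. Canonical ring: [(7,13) (228/13,13) (18,15) (7,206/13)]

Clipped polygon: [(7,13) (228/13,13) (18,15) (7,206/13)]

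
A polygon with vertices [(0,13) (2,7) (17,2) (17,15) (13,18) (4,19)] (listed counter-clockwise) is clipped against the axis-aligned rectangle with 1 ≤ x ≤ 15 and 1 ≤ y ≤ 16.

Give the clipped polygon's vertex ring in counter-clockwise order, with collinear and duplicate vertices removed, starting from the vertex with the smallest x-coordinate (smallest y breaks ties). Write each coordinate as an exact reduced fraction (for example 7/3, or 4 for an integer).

1. After x ≥ 1: [(1,29/2) (1,10) (2,7) (17,2) (17,15) (13,18) (4,19)]
2. After x ≤ 15: [(1,29/2) (1,10) (2,7) (15,8/3) (15,33/2) (13,18) (4,19)]
3. After y ≥ 1: [(1,29/2) (1,10) (2,7) (15,8/3) (15,33/2) (13,18) (4,19)]
4. After y ≤ 16: [(2,16) (1,29/2) (1,10) (2,7) (15,8/3) (15,16)]
5. Canonical ring: [(1,10) (2,7) (15,8/3) (15,16) (2,16) (1,29/2)]

Clipped polygon: [(1,10) (2,7) (15,8/3) (15,16) (2,16) (1,29/2)]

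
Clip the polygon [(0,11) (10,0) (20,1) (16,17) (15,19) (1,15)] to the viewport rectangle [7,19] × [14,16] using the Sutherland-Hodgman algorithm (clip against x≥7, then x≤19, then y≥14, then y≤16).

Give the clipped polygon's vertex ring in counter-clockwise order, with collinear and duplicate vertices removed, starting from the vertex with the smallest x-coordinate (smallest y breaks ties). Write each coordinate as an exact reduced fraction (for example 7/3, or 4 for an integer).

1. After x ≥ 7: [(7,33/10) (10,0) (20,1) (16,17) (15,19) (7,117/7)]
2. After x ≤ 19: [(7,33/10) (10,0) (19,9/10) (19,5) (16,17) (15,19) (7,117/7)]
3. After y ≥ 14: [(7,14) (67/4,14) (16,17) (15,19) (7,117/7)]
4. After y ≤ 16: [(7,16) (7,14) (67/4,14) (65/4,16)]
5. Canonical ring: [(7,14) (67/4,14) (65/4,16) (7,16)]

Clipped polygon: [(7,14) (67/4,14) (65/4,16) (7,16)]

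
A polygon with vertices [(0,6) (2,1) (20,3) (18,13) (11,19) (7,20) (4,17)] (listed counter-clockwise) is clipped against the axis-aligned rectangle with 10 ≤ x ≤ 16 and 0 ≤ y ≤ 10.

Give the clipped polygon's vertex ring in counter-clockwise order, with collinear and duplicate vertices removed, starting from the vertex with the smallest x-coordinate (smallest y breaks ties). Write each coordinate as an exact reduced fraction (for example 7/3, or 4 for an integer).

Clipped polygon: [(10,17/9) (16,23/9) (16,10) (10,10)]

1. After x ≥ 10: [(10,17/9) (20,3) (18,13) (11,19) (10,77/4)]
2. After x ≤ 16: [(10,17/9) (16,23/9) (16,103/7) (11,19) (10,77/4)]
3. After y ≥ 0: [(10,17/9) (16,23/9) (16,103/7) (11,19) (10,77/4)]
4. After y ≤ 10: [(10,10) (10,17/9) (16,23/9) (16,10)]
5. Canonical ring: [(10,17/9) (16,23/9) (16,10) (10,10)]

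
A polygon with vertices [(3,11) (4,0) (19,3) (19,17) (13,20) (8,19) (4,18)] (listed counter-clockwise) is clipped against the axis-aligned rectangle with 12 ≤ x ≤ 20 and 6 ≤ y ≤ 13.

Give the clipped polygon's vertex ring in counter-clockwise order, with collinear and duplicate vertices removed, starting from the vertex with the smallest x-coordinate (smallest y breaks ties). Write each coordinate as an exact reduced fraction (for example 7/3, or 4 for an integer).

1. After x ≥ 12: [(12,8/5) (19,3) (19,17) (13,20) (12,99/5)]
2. After x ≤ 20: [(12,8/5) (19,3) (19,17) (13,20) (12,99/5)]
3. After y ≥ 6: [(12,6) (19,6) (19,17) (13,20) (12,99/5)]
4. After y ≤ 13: [(12,13) (12,6) (19,6) (19,13)]
5. Canonical ring: [(12,6) (19,6) (19,13) (12,13)]

Clipped polygon: [(12,6) (19,6) (19,13) (12,13)]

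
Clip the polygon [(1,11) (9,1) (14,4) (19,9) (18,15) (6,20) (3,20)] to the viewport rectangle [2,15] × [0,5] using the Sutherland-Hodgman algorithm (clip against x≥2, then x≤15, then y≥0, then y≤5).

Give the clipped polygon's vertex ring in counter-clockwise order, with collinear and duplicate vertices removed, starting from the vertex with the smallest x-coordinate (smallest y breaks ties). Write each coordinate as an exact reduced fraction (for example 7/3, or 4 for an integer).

1. After x ≥ 2: [(2,31/2) (2,39/4) (9,1) (14,4) (19,9) (18,15) (6,20) (3,20)]
2. After x ≤ 15: [(2,31/2) (2,39/4) (9,1) (14,4) (15,5) (15,65/4) (6,20) (3,20)]
3. After y ≥ 0: [(2,31/2) (2,39/4) (9,1) (14,4) (15,5) (15,65/4) (6,20) (3,20)]
4. After y ≤ 5: [(29/5,5) (9,1) (14,4) (15,5) (15,5)]
5. Canonical ring: [(29/5,5) (9,1) (14,4) (15,5)]

Clipped polygon: [(29/5,5) (9,1) (14,4) (15,5)]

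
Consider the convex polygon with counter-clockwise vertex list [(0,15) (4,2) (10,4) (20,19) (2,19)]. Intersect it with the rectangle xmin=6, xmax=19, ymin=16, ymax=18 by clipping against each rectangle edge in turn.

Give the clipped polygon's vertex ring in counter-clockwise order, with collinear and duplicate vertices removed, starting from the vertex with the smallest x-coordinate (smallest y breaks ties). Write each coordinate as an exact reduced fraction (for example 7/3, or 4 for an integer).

1. After x ≥ 6: [(6,8/3) (10,4) (20,19) (6,19)]
2. After x ≤ 19: [(6,8/3) (10,4) (19,35/2) (19,19) (6,19)]
3. After y ≥ 16: [(6,16) (18,16) (19,35/2) (19,19) (6,19)]
4. After y ≤ 18: [(6,18) (6,16) (18,16) (19,35/2) (19,18)]
5. Canonical ring: [(6,16) (18,16) (19,35/2) (19,18) (6,18)]

Clipped polygon: [(6,16) (18,16) (19,35/2) (19,18) (6,18)]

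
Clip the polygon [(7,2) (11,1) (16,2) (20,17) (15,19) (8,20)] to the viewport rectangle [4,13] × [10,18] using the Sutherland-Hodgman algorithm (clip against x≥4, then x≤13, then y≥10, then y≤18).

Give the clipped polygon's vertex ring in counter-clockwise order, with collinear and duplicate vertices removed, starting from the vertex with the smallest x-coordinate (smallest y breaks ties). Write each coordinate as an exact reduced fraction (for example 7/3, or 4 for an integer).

1. After x ≥ 4: [(7,2) (11,1) (16,2) (20,17) (15,19) (8,20)]
2. After x ≤ 13: [(7,2) (11,1) (13,7/5) (13,135/7) (8,20)]
3. After y ≥ 10: [(67/9,10) (13,10) (13,135/7) (8,20)]
4. After y ≤ 18: [(71/9,18) (67/9,10) (13,10) (13,18)]
5. Canonical ring: [(67/9,10) (13,10) (13,18) (71/9,18)]

Clipped polygon: [(67/9,10) (13,10) (13,18) (71/9,18)]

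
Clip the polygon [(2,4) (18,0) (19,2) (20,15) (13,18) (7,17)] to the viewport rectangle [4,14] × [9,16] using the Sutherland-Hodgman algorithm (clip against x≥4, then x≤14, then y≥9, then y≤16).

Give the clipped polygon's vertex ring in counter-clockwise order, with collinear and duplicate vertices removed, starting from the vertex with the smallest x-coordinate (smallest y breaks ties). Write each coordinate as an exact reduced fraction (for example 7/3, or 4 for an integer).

Clipped polygon: [(4,9) (14,9) (14,16) (86/13,16) (4,46/5)]

1. After x ≥ 4: [(4,46/5) (4,7/2) (18,0) (19,2) (20,15) (13,18) (7,17)]
2. After x ≤ 14: [(4,46/5) (4,7/2) (14,1) (14,123/7) (13,18) (7,17)]
3. After y ≥ 9: [(4,46/5) (4,9) (14,9) (14,123/7) (13,18) (7,17)]
4. After y ≤ 16: [(86/13,16) (4,46/5) (4,9) (14,9) (14,16)]
5. Canonical ring: [(4,9) (14,9) (14,16) (86/13,16) (4,46/5)]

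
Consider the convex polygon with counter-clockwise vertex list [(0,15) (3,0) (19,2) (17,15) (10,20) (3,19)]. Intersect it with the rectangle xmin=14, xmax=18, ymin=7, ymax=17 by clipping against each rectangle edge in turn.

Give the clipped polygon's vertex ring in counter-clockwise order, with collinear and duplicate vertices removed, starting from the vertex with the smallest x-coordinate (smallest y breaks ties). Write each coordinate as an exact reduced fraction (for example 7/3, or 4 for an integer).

Clipped polygon: [(14,7) (18,7) (18,17/2) (17,15) (71/5,17) (14,17)]

1. After x ≥ 14: [(14,11/8) (19,2) (17,15) (14,120/7)]
2. After x ≤ 18: [(14,11/8) (18,15/8) (18,17/2) (17,15) (14,120/7)]
3. After y ≥ 7: [(14,7) (18,7) (18,17/2) (17,15) (14,120/7)]
4. After y ≤ 17: [(14,17) (14,7) (18,7) (18,17/2) (17,15) (71/5,17)]
5. Canonical ring: [(14,7) (18,7) (18,17/2) (17,15) (71/5,17) (14,17)]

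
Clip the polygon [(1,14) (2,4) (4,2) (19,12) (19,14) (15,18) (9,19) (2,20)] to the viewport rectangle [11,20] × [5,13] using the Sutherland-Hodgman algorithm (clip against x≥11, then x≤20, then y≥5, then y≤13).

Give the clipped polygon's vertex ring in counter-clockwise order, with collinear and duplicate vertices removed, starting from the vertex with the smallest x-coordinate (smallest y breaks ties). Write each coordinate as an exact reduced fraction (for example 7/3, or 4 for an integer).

Clipped polygon: [(11,20/3) (19,12) (19,13) (11,13)]

1. After x ≥ 11: [(11,20/3) (19,12) (19,14) (15,18) (11,56/3)]
2. After x ≤ 20: [(11,20/3) (19,12) (19,14) (15,18) (11,56/3)]
3. After y ≥ 5: [(11,20/3) (19,12) (19,14) (15,18) (11,56/3)]
4. After y ≤ 13: [(11,13) (11,20/3) (19,12) (19,13)]
5. Canonical ring: [(11,20/3) (19,12) (19,13) (11,13)]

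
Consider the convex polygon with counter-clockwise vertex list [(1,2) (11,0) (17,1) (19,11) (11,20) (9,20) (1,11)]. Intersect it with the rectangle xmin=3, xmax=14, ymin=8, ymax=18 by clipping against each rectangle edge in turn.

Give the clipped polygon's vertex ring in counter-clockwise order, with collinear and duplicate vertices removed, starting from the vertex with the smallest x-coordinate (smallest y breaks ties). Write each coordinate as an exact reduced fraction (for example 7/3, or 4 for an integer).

Clipped polygon: [(3,8) (14,8) (14,133/8) (115/9,18) (65/9,18) (3,53/4)]

1. After x ≥ 3: [(3,8/5) (11,0) (17,1) (19,11) (11,20) (9,20) (3,53/4)]
2. After x ≤ 14: [(3,8/5) (11,0) (14,1/2) (14,133/8) (11,20) (9,20) (3,53/4)]
3. After y ≥ 8: [(3,8) (14,8) (14,133/8) (11,20) (9,20) (3,53/4)]
4. After y ≤ 18: [(3,8) (14,8) (14,133/8) (115/9,18) (65/9,18) (3,53/4)]
5. Canonical ring: [(3,8) (14,8) (14,133/8) (115/9,18) (65/9,18) (3,53/4)]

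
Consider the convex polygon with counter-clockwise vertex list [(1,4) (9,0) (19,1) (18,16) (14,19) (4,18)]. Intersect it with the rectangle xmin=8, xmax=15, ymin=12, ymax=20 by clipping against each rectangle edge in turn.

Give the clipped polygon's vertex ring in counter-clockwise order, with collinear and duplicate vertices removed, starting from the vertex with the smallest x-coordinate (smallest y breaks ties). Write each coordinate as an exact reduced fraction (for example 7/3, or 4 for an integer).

1. After x ≥ 8: [(8,1/2) (9,0) (19,1) (18,16) (14,19) (8,92/5)]
2. After x ≤ 15: [(8,1/2) (9,0) (15,3/5) (15,73/4) (14,19) (8,92/5)]
3. After y ≥ 12: [(8,12) (15,12) (15,73/4) (14,19) (8,92/5)]
4. After y ≤ 20: [(8,12) (15,12) (15,73/4) (14,19) (8,92/5)]
5. Canonical ring: [(8,12) (15,12) (15,73/4) (14,19) (8,92/5)]

Clipped polygon: [(8,12) (15,12) (15,73/4) (14,19) (8,92/5)]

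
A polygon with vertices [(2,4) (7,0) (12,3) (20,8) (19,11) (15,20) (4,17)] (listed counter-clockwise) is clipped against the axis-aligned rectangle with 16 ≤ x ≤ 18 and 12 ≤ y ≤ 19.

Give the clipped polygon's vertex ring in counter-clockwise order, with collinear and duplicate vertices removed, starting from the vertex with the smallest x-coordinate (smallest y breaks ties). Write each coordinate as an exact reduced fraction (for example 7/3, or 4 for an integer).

1. After x ≥ 16: [(16,11/2) (20,8) (19,11) (16,71/4)]
2. After x ≤ 18: [(16,11/2) (18,27/4) (18,53/4) (16,71/4)]
3. After y ≥ 12: [(16,12) (18,12) (18,53/4) (16,71/4)]
4. After y ≤ 19: [(16,12) (18,12) (18,53/4) (16,71/4)]
5. Canonical ring: [(16,12) (18,12) (18,53/4) (16,71/4)]

Clipped polygon: [(16,12) (18,12) (18,53/4) (16,71/4)]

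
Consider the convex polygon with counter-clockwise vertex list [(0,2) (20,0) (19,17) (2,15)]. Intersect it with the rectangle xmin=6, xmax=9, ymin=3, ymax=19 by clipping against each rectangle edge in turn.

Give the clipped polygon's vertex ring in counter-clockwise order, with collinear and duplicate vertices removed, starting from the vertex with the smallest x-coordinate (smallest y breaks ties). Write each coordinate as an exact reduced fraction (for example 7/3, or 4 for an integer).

Clipped polygon: [(6,3) (9,3) (9,269/17) (6,263/17)]

1. After x ≥ 6: [(6,7/5) (20,0) (19,17) (6,263/17)]
2. After x ≤ 9: [(6,7/5) (9,11/10) (9,269/17) (6,263/17)]
3. After y ≥ 3: [(6,3) (9,3) (9,269/17) (6,263/17)]
4. After y ≤ 19: [(6,3) (9,3) (9,269/17) (6,263/17)]
5. Canonical ring: [(6,3) (9,3) (9,269/17) (6,263/17)]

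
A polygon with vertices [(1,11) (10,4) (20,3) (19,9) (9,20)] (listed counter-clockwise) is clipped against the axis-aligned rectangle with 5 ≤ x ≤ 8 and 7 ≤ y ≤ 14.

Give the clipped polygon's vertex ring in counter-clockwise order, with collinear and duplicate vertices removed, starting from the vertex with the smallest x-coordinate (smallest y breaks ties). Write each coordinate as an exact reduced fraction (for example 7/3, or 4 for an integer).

1. After x ≥ 5: [(5,31/2) (5,71/9) (10,4) (20,3) (19,9) (9,20)]
2. After x ≤ 8: [(8,151/8) (5,31/2) (5,71/9) (8,50/9)]
3. After y ≥ 7: [(8,7) (8,151/8) (5,31/2) (5,71/9) (43/7,7)]
4. After y ≤ 14: [(8,7) (8,14) (5,14) (5,71/9) (43/7,7)]
5. Canonical ring: [(5,71/9) (43/7,7) (8,7) (8,14) (5,14)]

Clipped polygon: [(5,71/9) (43/7,7) (8,7) (8,14) (5,14)]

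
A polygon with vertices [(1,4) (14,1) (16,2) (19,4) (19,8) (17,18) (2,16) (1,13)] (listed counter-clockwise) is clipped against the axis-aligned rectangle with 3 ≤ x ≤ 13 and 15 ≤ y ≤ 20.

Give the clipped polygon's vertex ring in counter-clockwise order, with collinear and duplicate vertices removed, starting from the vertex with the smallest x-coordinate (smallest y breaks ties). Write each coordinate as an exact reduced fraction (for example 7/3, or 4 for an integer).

Clipped polygon: [(3,15) (13,15) (13,262/15) (3,242/15)]

1. After x ≥ 3: [(3,46/13) (14,1) (16,2) (19,4) (19,8) (17,18) (3,242/15)]
2. After x ≤ 13: [(3,46/13) (13,16/13) (13,262/15) (3,242/15)]
3. After y ≥ 15: [(3,15) (13,15) (13,262/15) (3,242/15)]
4. After y ≤ 20: [(3,15) (13,15) (13,262/15) (3,242/15)]
5. Canonical ring: [(3,15) (13,15) (13,262/15) (3,242/15)]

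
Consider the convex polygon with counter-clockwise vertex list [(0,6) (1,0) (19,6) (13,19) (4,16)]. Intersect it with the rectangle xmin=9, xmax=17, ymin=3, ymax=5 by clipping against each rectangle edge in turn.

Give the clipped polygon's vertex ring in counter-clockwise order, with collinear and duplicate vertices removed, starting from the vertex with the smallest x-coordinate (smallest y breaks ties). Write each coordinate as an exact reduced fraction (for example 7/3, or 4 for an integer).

Clipped polygon: [(9,3) (10,3) (16,5) (9,5)]

1. After x ≥ 9: [(9,8/3) (19,6) (13,19) (9,53/3)]
2. After x ≤ 17: [(9,8/3) (17,16/3) (17,31/3) (13,19) (9,53/3)]
3. After y ≥ 3: [(9,3) (10,3) (17,16/3) (17,31/3) (13,19) (9,53/3)]
4. After y ≤ 5: [(9,5) (9,3) (10,3) (16,5)]
5. Canonical ring: [(9,3) (10,3) (16,5) (9,5)]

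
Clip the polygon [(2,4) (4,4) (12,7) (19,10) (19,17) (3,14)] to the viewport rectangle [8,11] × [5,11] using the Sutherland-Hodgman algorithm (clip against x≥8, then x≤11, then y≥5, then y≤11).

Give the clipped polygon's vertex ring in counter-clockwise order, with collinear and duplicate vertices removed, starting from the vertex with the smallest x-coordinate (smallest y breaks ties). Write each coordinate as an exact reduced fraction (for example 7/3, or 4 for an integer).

Clipped polygon: [(8,11/2) (11,53/8) (11,11) (8,11)]

1. After x ≥ 8: [(8,11/2) (12,7) (19,10) (19,17) (8,239/16)]
2. After x ≤ 11: [(8,11/2) (11,53/8) (11,31/2) (8,239/16)]
3. After y ≥ 5: [(8,11/2) (11,53/8) (11,31/2) (8,239/16)]
4. After y ≤ 11: [(8,11) (8,11/2) (11,53/8) (11,11)]
5. Canonical ring: [(8,11/2) (11,53/8) (11,11) (8,11)]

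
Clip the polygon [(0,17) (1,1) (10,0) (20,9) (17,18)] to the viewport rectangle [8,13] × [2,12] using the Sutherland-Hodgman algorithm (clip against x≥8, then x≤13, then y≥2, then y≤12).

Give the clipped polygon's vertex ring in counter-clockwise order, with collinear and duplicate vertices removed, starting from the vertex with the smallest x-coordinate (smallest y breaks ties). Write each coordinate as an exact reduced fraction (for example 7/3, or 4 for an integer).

1. After x ≥ 8: [(8,297/17) (8,2/9) (10,0) (20,9) (17,18)]
2. After x ≤ 13: [(13,302/17) (8,297/17) (8,2/9) (10,0) (13,27/10)]
3. After y ≥ 2: [(13,302/17) (8,297/17) (8,2) (110/9,2) (13,27/10)]
4. After y ≤ 12: [(13,12) (8,12) (8,2) (110/9,2) (13,27/10)]
5. Canonical ring: [(8,2) (110/9,2) (13,27/10) (13,12) (8,12)]

Clipped polygon: [(8,2) (110/9,2) (13,27/10) (13,12) (8,12)]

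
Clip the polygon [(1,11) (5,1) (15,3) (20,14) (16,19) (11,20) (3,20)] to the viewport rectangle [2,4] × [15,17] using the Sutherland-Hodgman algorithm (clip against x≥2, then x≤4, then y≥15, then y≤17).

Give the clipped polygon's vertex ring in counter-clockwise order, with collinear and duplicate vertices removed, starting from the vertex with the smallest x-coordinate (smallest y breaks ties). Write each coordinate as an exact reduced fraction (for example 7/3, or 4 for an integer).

1. After x ≥ 2: [(2,31/2) (2,17/2) (5,1) (15,3) (20,14) (16,19) (11,20) (3,20)]
2. After x ≤ 4: [(2,31/2) (2,17/2) (4,7/2) (4,20) (3,20)]
3. After y ≥ 15: [(2,31/2) (2,15) (4,15) (4,20) (3,20)]
4. After y ≤ 17: [(7/3,17) (2,31/2) (2,15) (4,15) (4,17)]
5. Canonical ring: [(2,15) (4,15) (4,17) (7/3,17) (2,31/2)]

Clipped polygon: [(2,15) (4,15) (4,17) (7/3,17) (2,31/2)]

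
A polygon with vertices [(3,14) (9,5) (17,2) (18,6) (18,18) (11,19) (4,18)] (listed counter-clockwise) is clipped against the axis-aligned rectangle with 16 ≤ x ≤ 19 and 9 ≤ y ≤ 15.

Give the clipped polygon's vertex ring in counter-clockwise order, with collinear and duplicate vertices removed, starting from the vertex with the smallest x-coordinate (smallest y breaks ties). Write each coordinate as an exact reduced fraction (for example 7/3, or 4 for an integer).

1. After x ≥ 16: [(16,19/8) (17,2) (18,6) (18,18) (16,128/7)]
2. After x ≤ 19: [(16,19/8) (17,2) (18,6) (18,18) (16,128/7)]
3. After y ≥ 9: [(16,9) (18,9) (18,18) (16,128/7)]
4. After y ≤ 15: [(16,15) (16,9) (18,9) (18,15)]
5. Canonical ring: [(16,9) (18,9) (18,15) (16,15)]

Clipped polygon: [(16,9) (18,9) (18,15) (16,15)]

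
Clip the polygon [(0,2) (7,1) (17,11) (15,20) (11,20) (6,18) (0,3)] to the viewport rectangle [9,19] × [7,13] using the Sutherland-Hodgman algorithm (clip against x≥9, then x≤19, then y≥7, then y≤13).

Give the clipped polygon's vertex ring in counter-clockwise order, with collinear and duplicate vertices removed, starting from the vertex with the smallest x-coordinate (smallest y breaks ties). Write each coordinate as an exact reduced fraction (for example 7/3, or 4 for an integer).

1. After x ≥ 9: [(9,3) (17,11) (15,20) (11,20) (9,96/5)]
2. After x ≤ 19: [(9,3) (17,11) (15,20) (11,20) (9,96/5)]
3. After y ≥ 7: [(9,7) (13,7) (17,11) (15,20) (11,20) (9,96/5)]
4. After y ≤ 13: [(9,13) (9,7) (13,7) (17,11) (149/9,13)]
5. Canonical ring: [(9,7) (13,7) (17,11) (149/9,13) (9,13)]

Clipped polygon: [(9,7) (13,7) (17,11) (149/9,13) (9,13)]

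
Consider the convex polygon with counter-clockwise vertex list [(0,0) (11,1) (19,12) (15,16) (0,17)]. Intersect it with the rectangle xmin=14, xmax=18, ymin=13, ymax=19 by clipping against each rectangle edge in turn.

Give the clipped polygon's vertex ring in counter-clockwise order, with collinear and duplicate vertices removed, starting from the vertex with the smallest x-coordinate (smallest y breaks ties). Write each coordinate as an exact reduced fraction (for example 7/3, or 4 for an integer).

1. After x ≥ 14: [(14,41/8) (19,12) (15,16) (14,241/15)]
2. After x ≤ 18: [(14,41/8) (18,85/8) (18,13) (15,16) (14,241/15)]
3. After y ≥ 13: [(14,13) (18,13) (18,13) (15,16) (14,241/15)]
4. After y ≤ 19: [(14,13) (18,13) (18,13) (15,16) (14,241/15)]
5. Canonical ring: [(14,13) (18,13) (15,16) (14,241/15)]

Clipped polygon: [(14,13) (18,13) (15,16) (14,241/15)]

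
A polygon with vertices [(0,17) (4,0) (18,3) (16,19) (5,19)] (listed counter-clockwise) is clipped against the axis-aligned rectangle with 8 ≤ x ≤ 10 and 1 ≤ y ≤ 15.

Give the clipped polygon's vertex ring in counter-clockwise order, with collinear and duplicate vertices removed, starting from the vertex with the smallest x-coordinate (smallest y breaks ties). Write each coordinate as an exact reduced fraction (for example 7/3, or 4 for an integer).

Clipped polygon: [(8,1) (26/3,1) (10,9/7) (10,15) (8,15)]

1. After x ≥ 8: [(8,6/7) (18,3) (16,19) (8,19)]
2. After x ≤ 10: [(8,6/7) (10,9/7) (10,19) (8,19)]
3. After y ≥ 1: [(8,1) (26/3,1) (10,9/7) (10,19) (8,19)]
4. After y ≤ 15: [(8,15) (8,1) (26/3,1) (10,9/7) (10,15)]
5. Canonical ring: [(8,1) (26/3,1) (10,9/7) (10,15) (8,15)]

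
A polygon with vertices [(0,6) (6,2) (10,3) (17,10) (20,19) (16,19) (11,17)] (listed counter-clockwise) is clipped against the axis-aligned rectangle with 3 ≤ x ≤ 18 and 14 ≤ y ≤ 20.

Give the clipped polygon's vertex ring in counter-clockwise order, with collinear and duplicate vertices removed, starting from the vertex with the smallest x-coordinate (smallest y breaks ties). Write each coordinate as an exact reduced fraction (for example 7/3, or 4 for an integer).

Clipped polygon: [(8,14) (18,14) (18,19) (16,19) (11,17)]

1. After x ≥ 3: [(3,9) (3,4) (6,2) (10,3) (17,10) (20,19) (16,19) (11,17)]
2. After x ≤ 18: [(3,9) (3,4) (6,2) (10,3) (17,10) (18,13) (18,19) (16,19) (11,17)]
3. After y ≥ 14: [(8,14) (18,14) (18,19) (16,19) (11,17)]
4. After y ≤ 20: [(8,14) (18,14) (18,19) (16,19) (11,17)]
5. Canonical ring: [(8,14) (18,14) (18,19) (16,19) (11,17)]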